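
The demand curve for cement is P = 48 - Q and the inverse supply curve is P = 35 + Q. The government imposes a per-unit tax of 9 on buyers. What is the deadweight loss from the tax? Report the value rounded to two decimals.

Pre-tax equilibrium: 48 - Q = 35 + Q gives Q* = 6.5, P* = 41.5.
With the tax, buyers' net willingness to pay falls by 9: (48 - 9) - Q = 35 + Q, so Q_t = 2. Buyers pay P_b = 46; sellers receive P_s = P_b - 9 = 37.
Deadweight loss is the triangle between the curves from Q_t to Q*: (1/2)(6.5 - 2)(9) = 20.25.

20.25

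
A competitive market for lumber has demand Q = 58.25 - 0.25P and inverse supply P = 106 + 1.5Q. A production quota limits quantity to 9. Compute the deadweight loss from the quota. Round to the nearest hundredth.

Rewriting demand in inverse form: P = 233 - 4Q.
Unrestricted equilibrium: Q* = (233 - 106)/(4 + 1.5) = 23.0909.
At Q = 9 the demand price is 233 - 4(9) = 197 and the supply price is 106 + 1.5(9) = 119.5.
Deadweight loss is the triangle between the curves from 9 to 23.0909: (1/2)(197 - 119.5)(23.0909 - 9) = 546.0227.

546.02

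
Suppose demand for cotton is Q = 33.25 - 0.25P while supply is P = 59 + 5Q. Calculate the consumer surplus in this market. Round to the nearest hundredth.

Rewriting demand in inverse form: P = 133 - 4Q.
Set 133 - 4Q = 59 + 5Q, which gives 74 = 9Q, so Q* = 8.2222 and P* = 133 - 4(8.2222) = 100.1111.
Consumer surplus is the triangle under demand above P*: (1/2)(8.2222)(133 - 100.1111) = (1/2)(8.2222)(32.8889) = 135.2099.

135.21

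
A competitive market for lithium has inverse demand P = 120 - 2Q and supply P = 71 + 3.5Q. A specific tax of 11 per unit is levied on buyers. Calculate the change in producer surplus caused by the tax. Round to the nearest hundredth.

Without the tax, 120 - 2Q = 71 + 3.5Q so Q* = 8.9091 and P* = 102.1818.
A tax on buyers shifts demand down by 11: (120 - 11) - 2Q = 71 + 3.5Q, so Q_t = 6.9091. Buyers pay P_b = 106.1818; sellers receive P_s = P_b - 11 = 95.1818.
PS falls from (1/2)(8.9091)(31.1818) = 138.9008 to (1/2)(6.9091)(24.1818) = 83.5372, a change of -55.3636.

-55.36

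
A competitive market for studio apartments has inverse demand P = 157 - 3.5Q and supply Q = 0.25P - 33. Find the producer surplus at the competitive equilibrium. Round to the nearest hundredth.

22.22

Rewriting supply in inverse form: P = 132 + 4Q.
Set 157 - 3.5Q = 132 + 4Q, which gives 25 = 7.5Q, so Q* = 3.3333 and P* = 157 - 3.5(3.3333) = 145.3333.
PS is the area between P* and the supply curve from 0 to Q*: (1/2)(3.3333)(13.3333) = 22.2222.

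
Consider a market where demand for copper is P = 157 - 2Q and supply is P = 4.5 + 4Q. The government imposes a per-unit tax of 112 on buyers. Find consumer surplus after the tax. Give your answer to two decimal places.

45.56

Without the tax, 157 - 2Q = 4.5 + 4Q so Q* = 25.4167 and P* = 106.1667.
With the tax, buyers' net willingness to pay falls by 112: (157 - 112) - 2Q = 4.5 + 4Q, so Q_t = 6.75. Buyers pay P_b = 143.5; sellers receive P_s = P_b - 112 = 31.5.
CS = (1/2)(Q_t)(157 - P_b) = (1/2)(6.75)(13.5) = 45.5625.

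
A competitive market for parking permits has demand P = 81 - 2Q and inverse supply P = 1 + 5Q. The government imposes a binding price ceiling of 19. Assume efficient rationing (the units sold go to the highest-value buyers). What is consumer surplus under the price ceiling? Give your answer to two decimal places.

Free-market equilibrium: 81 - 2Q = 1 + 5Q gives Q* = 11.4286, P* = 58.1429.
At P = 19, sellers supply (19 - 1)/5 = 3.6 while buyers want more, so the quantity traded is 3.6 at price 19.
The demand price at Q = 3.6 is 73.8. CS is the trapezoid between demand and 19 over [0, 3.6]: (1/2)[(81 - 19) + (73.8 - 19)](3.6) = 210.24.

210.24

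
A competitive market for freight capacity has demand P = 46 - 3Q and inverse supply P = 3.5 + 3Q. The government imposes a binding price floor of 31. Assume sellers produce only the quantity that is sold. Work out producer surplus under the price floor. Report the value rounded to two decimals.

Without the control, 46 - 3Q = 3.5 + 3Q so Q* = 7.0833 and P* = 24.75.
At P = 31, buyers demand (46 - 31)/3 = 5 while sellers would supply more, so the quantity traded is 5 at price 31.
The supply price at Q = 5 is 18.5. PS is the trapezoid between 31 and supply over [0, 5]: (1/2)[(31 - 3.5) + (31 - 18.5)](5) = 100.

100.00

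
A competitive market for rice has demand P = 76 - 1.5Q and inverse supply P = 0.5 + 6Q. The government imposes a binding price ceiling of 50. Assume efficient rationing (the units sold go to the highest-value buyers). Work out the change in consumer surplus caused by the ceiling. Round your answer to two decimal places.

Without the control, 76 - 1.5Q = 0.5 + 6Q so Q* = 10.0667 and P* = 60.9.
At the ceiling price 50, quantity supplied is (50 - 0.5)/6 = 8.25; supply is the short side, so Q = 8.25 trades at P = 50.
CS goes from (1/2)(10.0667)(15.1) = 76.0033 to 163.4531 (computed as (76 - 50)(8.25) - (1/2)(1.5)(8.25)^2), a change of 87.4498.

87.45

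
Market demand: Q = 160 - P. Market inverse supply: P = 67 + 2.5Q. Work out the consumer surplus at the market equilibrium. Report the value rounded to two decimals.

353.02

Rewriting demand in inverse form: P = 160 - Q.
Set 160 - Q = 67 + 2.5Q, which gives 93 = 3.5Q, so Q* = 26.5714 and P* = 160 - (26.5714) = 133.4286.
The demand choke price is 160, so CS = (1/2)(Q*)(160 - P*) = (1/2)(26.5714)(26.5714) = 353.0204.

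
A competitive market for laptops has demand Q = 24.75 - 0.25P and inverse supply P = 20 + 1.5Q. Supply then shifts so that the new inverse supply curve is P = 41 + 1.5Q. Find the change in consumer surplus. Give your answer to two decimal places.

Rewriting demand in inverse form: P = 99 - 4Q.
Initial equilibrium: Q_0 = 14.3636, P_0 = 41.5455; CS_0 = (1/2)(14.3636)(57.4545) = 412.6281, PS_0 = (1/2)(14.3636)(21.5455) = 154.7355.
New equilibrium: 99 - 4Q = 41 + 1.5Q gives Q_1 = 10.5455, P_1 = 56.8182; CS_1 = 222.4132, PS_1 = 83.405.
Change in consumer surplus = 222.4132 - 412.6281 = -190.2149.

-190.21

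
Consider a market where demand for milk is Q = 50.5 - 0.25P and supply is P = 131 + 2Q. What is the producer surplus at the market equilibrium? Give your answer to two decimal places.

Rewriting demand in inverse form: P = 202 - 4Q.
Setting demand equal to supply, 71 = 6Q, so Q* = 11.8333 and P* = 154.6667.
The supply curve's price intercept is 131, so PS = (1/2)(Q*)(P* - 131) = (1/2)(11.8333)(23.6667) = 140.0278.

140.03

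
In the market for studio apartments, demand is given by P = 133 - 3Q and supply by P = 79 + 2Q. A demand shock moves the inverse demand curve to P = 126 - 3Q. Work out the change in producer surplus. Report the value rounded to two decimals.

-28.28

Initial equilibrium: Q_0 = 10.8, P_0 = 100.6; CS_0 = (1/2)(10.8)(32.4) = 174.96, PS_0 = (1/2)(10.8)(21.6) = 116.64.
New equilibrium: 126 - 3Q = 79 + 2Q gives Q_1 = 9.4, P_1 = 97.8; CS_1 = 132.54, PS_1 = 88.36.
Change in producer surplus = 88.36 - 116.64 = -28.28.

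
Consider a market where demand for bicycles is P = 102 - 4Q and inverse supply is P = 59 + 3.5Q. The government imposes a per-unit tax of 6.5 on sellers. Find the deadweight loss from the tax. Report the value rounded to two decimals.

2.82

Without the tax, 102 - 4Q = 59 + 3.5Q so Q* = 5.7333 and P* = 79.0667.
A tax on sellers shifts supply up by 6.5: 102 - 4Q = 59 + 3.5Q + 6.5, so Q_t = 4.8667. Buyers pay P_b = 82.5333; sellers receive P_s = P_b - 6.5 = 76.0333.
Deadweight loss is the triangle between the curves from Q_t to Q*: (1/2)(5.7333 - 4.8667)(6.5) = 2.8167.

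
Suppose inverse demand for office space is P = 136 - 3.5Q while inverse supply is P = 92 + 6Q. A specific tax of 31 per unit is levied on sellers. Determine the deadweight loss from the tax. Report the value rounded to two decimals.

Pre-tax equilibrium: 136 - 3.5Q = 92 + 6Q gives Q* = 4.6316, P* = 119.7895.
With the tax, sellers need 31 more per unit: 136 - 3.5Q = 92 + 6Q + 31, so Q_t = 1.3684. Buyers pay P_b = 131.2105; sellers receive P_s = P_b - 31 = 100.2105.
The welfare triangle lost has base Q* - Q_t = 3.2632 and height t = 31, so DWL = (1/2)(3.2632)(31) = 50.5789.

50.58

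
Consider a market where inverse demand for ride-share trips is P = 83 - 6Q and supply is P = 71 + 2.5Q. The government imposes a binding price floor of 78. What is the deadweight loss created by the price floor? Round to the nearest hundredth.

1.42

Without the control, 83 - 6Q = 71 + 2.5Q so Q* = 1.4118 and P* = 74.5294.
At the floor price 78, quantity demanded is (83 - 78)/6 = 0.8333; demand is the short side, so Q = 0.8333 trades at P = 78.
The lost-trades triangle has base Q* - 0.8333 = 0.5784 and height equal to the gap between the curves at Q = 0.8333, which is 78 - 73.0833 = 4.9167. DWL = (1/2)(0.5784)(4.9167) = 1.422.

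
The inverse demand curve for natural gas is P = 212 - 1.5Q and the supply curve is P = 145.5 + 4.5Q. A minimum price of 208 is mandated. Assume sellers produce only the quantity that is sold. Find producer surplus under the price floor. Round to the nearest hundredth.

150.67

Free-market equilibrium: 212 - 1.5Q = 145.5 + 4.5Q gives Q* = 11.0833, P* = 195.375.
At the floor price 208, quantity demanded is (212 - 208)/1.5 = 2.6667; demand is the short side, so Q = 2.6667 trades at P = 208.
The supply price at Q = 2.6667 is 157.5. PS is the trapezoid between 208 and supply over [0, 2.6667]: (1/2)[(208 - 145.5) + (208 - 157.5)](2.6667) = 150.6667.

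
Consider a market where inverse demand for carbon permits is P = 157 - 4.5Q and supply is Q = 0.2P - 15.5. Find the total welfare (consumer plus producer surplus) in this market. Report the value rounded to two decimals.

Rewriting supply in inverse form: P = 77.5 + 5Q.
Equilibrium: 157 - 4.5Q = 77.5 + 5Q, so Q* = 8.3684 and P* = 119.3421.
Total surplus is the full triangle between the curves from 0 to Q*: (1/2)(8.3684)(157 - 77.5) = 332.6447.

332.64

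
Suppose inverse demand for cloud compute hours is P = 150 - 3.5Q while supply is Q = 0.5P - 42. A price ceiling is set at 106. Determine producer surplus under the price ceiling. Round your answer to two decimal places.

121.00

Rewriting supply in inverse form: P = 84 + 2Q.
Without the control, 150 - 3.5Q = 84 + 2Q so Q* = 12 and P* = 108.
At P = 106, sellers supply (106 - 84)/2 = 11 while buyers want more, so the quantity traded is 11 at price 106.
PS is the triangle above supply below 106: (1/2)(11)(106 - 84) = 121.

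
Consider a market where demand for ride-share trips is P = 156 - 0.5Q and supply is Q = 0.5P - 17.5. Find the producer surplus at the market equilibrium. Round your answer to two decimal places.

Rewriting supply in inverse form: P = 35 + 2Q.
Equilibrium: 156 - 0.5Q = 35 + 2Q, so Q* = 48.4 and P* = 131.8.
Producer surplus is the triangle above supply below P*: (1/2)(48.4)(131.8 - 35) = (1/2)(48.4)(96.8) = 2342.56.

2342.56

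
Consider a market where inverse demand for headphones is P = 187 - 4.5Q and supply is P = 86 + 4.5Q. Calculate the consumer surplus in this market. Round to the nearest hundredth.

283.36

Setting demand equal to supply, 101 = 9Q, so Q* = 11.2222 and P* = 136.5.
Consumer surplus is the triangle under demand above P*: (1/2)(11.2222)(187 - 136.5) = (1/2)(11.2222)(50.5) = 283.3611.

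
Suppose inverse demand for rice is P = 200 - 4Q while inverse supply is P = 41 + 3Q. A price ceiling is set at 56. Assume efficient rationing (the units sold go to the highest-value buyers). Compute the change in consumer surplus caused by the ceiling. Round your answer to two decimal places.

-361.88

Free-market equilibrium: 200 - 4Q = 41 + 3Q gives Q* = 22.7143, P* = 109.1429.
At the ceiling price 56, quantity supplied is (56 - 41)/3 = 5; supply is the short side, so Q = 5 trades at P = 56.
CS goes from (1/2)(22.7143)(90.8571) = 1031.8776 to 670 (computed as (200 - 56)(5) - (1/2)(4)(5)^2), a change of -361.8776.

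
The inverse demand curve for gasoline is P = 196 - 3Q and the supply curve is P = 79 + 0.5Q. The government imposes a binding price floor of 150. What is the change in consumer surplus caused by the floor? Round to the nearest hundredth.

-1323.54

Without the control, 196 - 3Q = 79 + 0.5Q so Q* = 33.4286 and P* = 95.7143.
At P = 150, buyers demand (196 - 150)/3 = 15.3333 while sellers would supply more, so the quantity traded is 15.3333 at price 150.
CS goes from (1/2)(33.4286)(100.2857) = 1676.2041 to 352.6667 (computed as (196 - 150)(15.3333) - (1/2)(3)(15.3333)^2), a change of -1323.5374.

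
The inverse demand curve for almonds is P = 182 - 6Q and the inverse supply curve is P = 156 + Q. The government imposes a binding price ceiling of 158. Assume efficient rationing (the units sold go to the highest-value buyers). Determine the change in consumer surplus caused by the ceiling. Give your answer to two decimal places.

Free-market equilibrium: 182 - 6Q = 156 + Q gives Q* = 3.7143, P* = 159.7143.
At P = 158, sellers supply (158 - 156)/1 = 2 while buyers want more, so the quantity traded is 2 at price 158.
CS goes from (1/2)(3.7143)(22.2857) = 41.3878 to 36 (computed as (182 - 158)(2) - (1/2)(6)(2)^2), a change of -5.3878.

-5.39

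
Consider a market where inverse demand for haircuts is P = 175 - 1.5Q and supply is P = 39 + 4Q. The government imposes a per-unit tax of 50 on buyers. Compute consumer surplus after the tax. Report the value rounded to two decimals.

183.37

Pre-tax equilibrium: 175 - 1.5Q = 39 + 4Q gives Q* = 24.7273, P* = 137.9091.
With the tax, buyers' net willingness to pay falls by 50: (175 - 50) - 1.5Q = 39 + 4Q, so Q_t = 15.6364. Buyers pay P_b = 151.5455; sellers receive P_s = P_b - 50 = 101.5455.
CS = (1/2)(Q_t)(175 - P_b) = (1/2)(15.6364)(23.4545) = 183.3719.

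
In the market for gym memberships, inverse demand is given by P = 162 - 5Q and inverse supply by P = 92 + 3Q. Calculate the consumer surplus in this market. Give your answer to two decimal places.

191.41

Set 162 - 5Q = 92 + 3Q, which gives 70 = 8Q, so Q* = 8.75 and P* = 162 - 5(8.75) = 118.25.
The demand choke price is 162, so CS = (1/2)(Q*)(162 - P*) = (1/2)(8.75)(43.75) = 191.4062.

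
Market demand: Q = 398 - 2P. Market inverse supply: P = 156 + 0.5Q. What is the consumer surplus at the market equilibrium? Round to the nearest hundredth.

Rewriting demand in inverse form: P = 199 - 0.5Q.
Equilibrium: 199 - 0.5Q = 156 + 0.5Q, so Q* = 43 and P* = 177.5.
Consumer surplus is the triangle under demand above P*: (1/2)(43)(199 - 177.5) = (1/2)(43)(21.5) = 462.25.

462.25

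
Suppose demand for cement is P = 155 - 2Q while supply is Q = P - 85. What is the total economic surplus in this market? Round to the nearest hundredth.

816.67

Rewriting supply in inverse form: P = 85 + Q.
Setting demand equal to supply, 70 = 3Q, so Q* = 23.3333 and P* = 108.3333.
Total surplus is the full triangle between the curves from 0 to Q*: (1/2)(23.3333)(155 - 85) = 816.6667.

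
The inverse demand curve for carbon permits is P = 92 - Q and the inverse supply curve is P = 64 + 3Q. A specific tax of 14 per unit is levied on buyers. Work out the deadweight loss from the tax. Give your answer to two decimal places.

24.50

Without the tax, 92 - Q = 64 + 3Q so Q* = 7 and P* = 85.
With the tax, buyers' net willingness to pay falls by 14: (92 - 14) - Q = 64 + 3Q, so Q_t = 3.5. Buyers pay P_b = 88.5; sellers receive P_s = P_b - 14 = 74.5.
Deadweight loss is the triangle between the curves from Q_t to Q*: (1/2)(7 - 3.5)(14) = 24.5.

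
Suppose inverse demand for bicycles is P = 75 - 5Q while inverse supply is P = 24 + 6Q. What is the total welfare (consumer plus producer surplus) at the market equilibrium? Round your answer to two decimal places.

Set 75 - 5Q = 24 + 6Q, which gives 51 = 11Q, so Q* = 4.6364 and P* = 75 - 5(4.6364) = 51.8182.
CS = (1/2)(4.6364)(23.1818) = 53.7397 and PS = (1/2)(4.6364)(27.8182) = 64.4876, so total surplus = 118.2273.

118.23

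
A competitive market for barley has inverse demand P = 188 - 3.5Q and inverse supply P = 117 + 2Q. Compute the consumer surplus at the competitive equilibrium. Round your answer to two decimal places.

291.63

Set 188 - 3.5Q = 117 + 2Q, which gives 71 = 5.5Q, so Q* = 12.9091 and P* = 188 - 3.5(12.9091) = 142.8182.
CS is the area between the demand curve and P* from 0 to Q*: (1/2)(12.9091)(45.1818) = 291.6281.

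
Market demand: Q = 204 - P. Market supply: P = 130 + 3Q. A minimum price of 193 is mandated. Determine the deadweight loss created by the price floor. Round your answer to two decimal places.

112.50

Rewriting demand in inverse form: P = 204 - Q.
Without the control, 204 - Q = 130 + 3Q so Q* = 18.5 and P* = 185.5.
At P = 193, buyers demand (204 - 193)/1 = 11 while sellers would supply more, so the quantity traded is 11 at price 193.
At Q = 11 the demand price is 193 and the supply price is 163. Deadweight loss is the triangle between the curves from 11 to 18.5: (1/2)(193 - 163)(18.5 - 11) = 112.5.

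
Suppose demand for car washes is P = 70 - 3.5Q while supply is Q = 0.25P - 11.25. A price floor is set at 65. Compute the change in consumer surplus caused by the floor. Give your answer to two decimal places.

-15.87

Rewriting supply in inverse form: P = 45 + 4Q.
Without the control, 70 - 3.5Q = 45 + 4Q so Q* = 3.3333 and P* = 58.3333.
At the floor price 65, quantity demanded is (70 - 65)/3.5 = 1.4286; demand is the short side, so Q = 1.4286 trades at P = 65.
CS goes from (1/2)(3.3333)(11.6667) = 19.4444 to 3.5714 (computed as (70 - 65)(1.4286) - (1/2)(3.5)(1.4286)^2), a change of -15.873.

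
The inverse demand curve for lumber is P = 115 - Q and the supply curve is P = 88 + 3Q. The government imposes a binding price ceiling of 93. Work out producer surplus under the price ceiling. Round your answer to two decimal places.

Free-market equilibrium: 115 - Q = 88 + 3Q gives Q* = 6.75, P* = 108.25.
At the ceiling price 93, quantity supplied is (93 - 88)/3 = 1.6667; supply is the short side, so Q = 1.6667 trades at P = 93.
PS is the triangle above supply below 93: (1/2)(1.6667)(93 - 88) = 4.1667.

4.17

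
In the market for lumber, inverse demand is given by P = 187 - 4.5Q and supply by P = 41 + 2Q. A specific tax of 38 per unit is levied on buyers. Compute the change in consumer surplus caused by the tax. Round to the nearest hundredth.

Pre-tax equilibrium: 187 - 4.5Q = 41 + 2Q gives Q* = 22.4615, P* = 85.9231.
With the tax, buyers' net willingness to pay falls by 38: (187 - 38) - 4.5Q = 41 + 2Q, so Q_t = 16.6154. Buyers pay P_b = 112.2308; sellers receive P_s = P_b - 38 = 74.2308.
CS falls from (1/2)(22.4615)(101.0769) = 1135.1716 to (1/2)(16.6154)(74.7692) = 621.1598, a change of -514.0118.

-514.01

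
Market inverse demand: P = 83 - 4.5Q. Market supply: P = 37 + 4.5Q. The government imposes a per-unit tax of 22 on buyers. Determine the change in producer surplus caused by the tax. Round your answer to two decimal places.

Without the tax, 83 - 4.5Q = 37 + 4.5Q so Q* = 5.1111 and P* = 60.
With the tax, buyers' net willingness to pay falls by 22: (83 - 22) - 4.5Q = 37 + 4.5Q, so Q_t = 2.6667. Buyers pay P_b = 71; sellers receive P_s = P_b - 22 = 49.
PS falls from (1/2)(5.1111)(23) = 58.7778 to (1/2)(2.6667)(12) = 16, a change of -42.7778.

-42.78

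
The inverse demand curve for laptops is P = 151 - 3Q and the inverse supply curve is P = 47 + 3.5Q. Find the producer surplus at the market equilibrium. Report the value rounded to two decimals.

Equilibrium: 151 - 3Q = 47 + 3.5Q, so Q* = 16 and P* = 103.
The supply curve's price intercept is 47, so PS = (1/2)(Q*)(P* - 47) = (1/2)(16)(56) = 448.

448.00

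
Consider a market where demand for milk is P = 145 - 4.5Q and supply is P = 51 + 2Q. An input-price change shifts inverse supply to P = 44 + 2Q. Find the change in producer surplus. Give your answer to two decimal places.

32.31

Initial equilibrium: Q_0 = 14.4615, P_0 = 79.9231; CS_0 = (1/2)(14.4615)(65.0769) = 470.5562, PS_0 = (1/2)(14.4615)(28.9231) = 209.1361.
New equilibrium: 145 - 4.5Q = 44 + 2Q gives Q_1 = 15.5385, P_1 = 75.0769; CS_1 = 543.2485, PS_1 = 241.4438.
Change in producer surplus = 241.4438 - 209.1361 = 32.3077.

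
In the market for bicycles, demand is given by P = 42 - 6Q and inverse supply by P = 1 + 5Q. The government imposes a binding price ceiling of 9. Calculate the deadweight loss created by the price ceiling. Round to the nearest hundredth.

24.89

Without the control, 42 - 6Q = 1 + 5Q so Q* = 3.7273 and P* = 19.6364.
At P = 9, sellers supply (9 - 1)/5 = 1.6 while buyers want more, so the quantity traded is 1.6 at price 9.
At Q = 1.6 the demand price is 32.4 and the supply price is 9. Deadweight loss is the triangle between the curves from 1.6 to 3.7273: (1/2)(32.4 - 9)(3.7273 - 1.6) = 24.8891.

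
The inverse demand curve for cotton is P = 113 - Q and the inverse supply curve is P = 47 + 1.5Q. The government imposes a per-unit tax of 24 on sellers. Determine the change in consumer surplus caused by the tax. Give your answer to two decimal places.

Without the tax, 113 - Q = 47 + 1.5Q so Q* = 26.4 and P* = 86.6.
A tax on sellers shifts supply up by 24: 113 - Q = 47 + 1.5Q + 24, so Q_t = 16.8. Buyers pay P_b = 96.2; sellers receive P_s = P_b - 24 = 72.2.
CS falls from (1/2)(26.4)(26.4) = 348.48 to (1/2)(16.8)(16.8) = 141.12, a change of -207.36.

-207.36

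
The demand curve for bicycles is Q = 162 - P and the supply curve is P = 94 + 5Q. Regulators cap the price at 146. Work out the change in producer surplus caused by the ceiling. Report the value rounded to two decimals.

-50.71

Rewriting demand in inverse form: P = 162 - Q.
Without the control, 162 - Q = 94 + 5Q so Q* = 11.3333 and P* = 150.6667.
At P = 146, sellers supply (146 - 94)/5 = 10.4 while buyers want more, so the quantity traded is 10.4 at price 146.
PS goes from (1/2)(11.3333)(56.6667) = 321.1111 to 270.4 (computed as (146 - 94)(10.4) - (1/2)(5)(10.4)^2), a change of -50.7111.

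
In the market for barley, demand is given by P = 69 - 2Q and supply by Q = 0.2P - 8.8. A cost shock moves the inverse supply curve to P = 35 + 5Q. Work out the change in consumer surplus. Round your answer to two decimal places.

10.84

Rewriting supply in inverse form: P = 44 + 5Q.
Initial equilibrium: Q_0 = 3.5714, P_0 = 61.8571; CS_0 = (1/2)(3.5714)(7.1429) = 12.7551, PS_0 = (1/2)(3.5714)(17.8571) = 31.8878.
New equilibrium: 69 - 2Q = 35 + 5Q gives Q_1 = 4.8571, P_1 = 59.2857; CS_1 = 23.5918, PS_1 = 58.9796.
Change in consumer surplus = 23.5918 - 12.7551 = 10.8367.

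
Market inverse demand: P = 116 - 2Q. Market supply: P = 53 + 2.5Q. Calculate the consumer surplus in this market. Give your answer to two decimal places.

Set 116 - 2Q = 53 + 2.5Q, which gives 63 = 4.5Q, so Q* = 14 and P* = 116 - 2(14) = 88.
The demand choke price is 116, so CS = (1/2)(Q*)(116 - P*) = (1/2)(14)(28) = 196.

196.00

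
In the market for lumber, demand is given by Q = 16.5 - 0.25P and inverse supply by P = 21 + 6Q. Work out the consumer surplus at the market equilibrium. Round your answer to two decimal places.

40.50

Rewriting demand in inverse form: P = 66 - 4Q.
Equilibrium: 66 - 4Q = 21 + 6Q, so Q* = 4.5 and P* = 48.
Consumer surplus is the triangle under demand above P*: (1/2)(4.5)(66 - 48) = (1/2)(4.5)(18) = 40.5.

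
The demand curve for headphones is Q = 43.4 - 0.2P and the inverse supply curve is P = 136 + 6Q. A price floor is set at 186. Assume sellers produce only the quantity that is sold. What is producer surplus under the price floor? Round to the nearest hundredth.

194.68

Rewriting demand in inverse form: P = 217 - 5Q.
Free-market equilibrium: 217 - 5Q = 136 + 6Q gives Q* = 7.3636, P* = 180.1818.
At the floor price 186, quantity demanded is (217 - 186)/5 = 6.2; demand is the short side, so Q = 6.2 trades at P = 186.
The supply price at Q = 6.2 is 173.2. PS is the trapezoid between 186 and supply over [0, 6.2]: (1/2)[(186 - 136) + (186 - 173.2)](6.2) = 194.68.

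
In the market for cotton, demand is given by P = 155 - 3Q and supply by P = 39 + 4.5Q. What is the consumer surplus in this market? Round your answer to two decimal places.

Setting demand equal to supply, 116 = 7.5Q, so Q* = 15.4667 and P* = 108.6.
The demand choke price is 155, so CS = (1/2)(Q*)(155 - P*) = (1/2)(15.4667)(46.4) = 358.8267.

358.83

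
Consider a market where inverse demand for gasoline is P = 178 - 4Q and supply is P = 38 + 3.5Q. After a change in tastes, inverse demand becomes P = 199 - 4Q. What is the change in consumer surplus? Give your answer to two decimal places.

Initial equilibrium: Q_0 = 18.6667, P_0 = 103.3333; CS_0 = (1/2)(18.6667)(74.6667) = 696.8889, PS_0 = (1/2)(18.6667)(65.3333) = 609.7778.
New equilibrium: 199 - 4Q = 38 + 3.5Q gives Q_1 = 21.4667, P_1 = 113.1333; CS_1 = 921.6356, PS_1 = 806.4311.
Change in consumer surplus = 921.6356 - 696.8889 = 224.7467.

224.75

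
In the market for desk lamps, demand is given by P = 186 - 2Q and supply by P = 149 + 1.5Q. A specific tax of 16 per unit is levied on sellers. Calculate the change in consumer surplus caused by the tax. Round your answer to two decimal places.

-75.76

Pre-tax equilibrium: 186 - 2Q = 149 + 1.5Q gives Q* = 10.5714, P* = 164.8571.
With the tax, sellers need 16 more per unit: 186 - 2Q = 149 + 1.5Q + 16, so Q_t = 6. Buyers pay P_b = 174; sellers receive P_s = P_b - 16 = 158.
CS falls from (1/2)(10.5714)(21.1429) = 111.7551 to (1/2)(6)(12) = 36, a change of -75.7551.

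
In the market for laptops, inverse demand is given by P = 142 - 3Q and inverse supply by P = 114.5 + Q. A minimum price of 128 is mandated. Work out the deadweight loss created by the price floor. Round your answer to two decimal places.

Free-market equilibrium: 142 - 3Q = 114.5 + Q gives Q* = 6.875, P* = 121.375.
At P = 128, buyers demand (142 - 128)/3 = 4.6667 while sellers would supply more, so the quantity traded is 4.6667 at price 128.
The lost-trades triangle has base Q* - 4.6667 = 2.2083 and height equal to the gap between the curves at Q = 4.6667, which is 128 - 119.1667 = 8.8333. DWL = (1/2)(2.2083)(8.8333) = 9.7535.

9.75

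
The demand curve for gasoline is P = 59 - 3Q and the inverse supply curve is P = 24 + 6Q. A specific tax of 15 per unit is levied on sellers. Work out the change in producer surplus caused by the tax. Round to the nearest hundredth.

Pre-tax equilibrium: 59 - 3Q = 24 + 6Q gives Q* = 3.8889, P* = 47.3333.
A tax on sellers shifts supply up by 15: 59 - 3Q = 24 + 6Q + 15, so Q_t = 2.2222. Buyers pay P_b = 52.3333; sellers receive P_s = P_b - 15 = 37.3333.
Producers lose the trapezoid between P_s and P* out to Q_t plus the triangle from Q_t to Q*: change in PS = 14.8148 - 45.3704 = -30.5556.

-30.56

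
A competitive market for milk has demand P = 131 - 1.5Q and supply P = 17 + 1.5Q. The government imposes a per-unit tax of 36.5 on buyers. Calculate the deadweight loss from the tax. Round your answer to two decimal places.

Without the tax, 131 - 1.5Q = 17 + 1.5Q so Q* = 38 and P* = 74.
A tax on buyers shifts demand down by 36.5: (131 - 36.5) - 1.5Q = 17 + 1.5Q, so Q_t = 25.8333. Buyers pay P_b = 92.25; sellers receive P_s = P_b - 36.5 = 55.75.
The welfare triangle lost has base Q* - Q_t = 12.1667 and height t = 36.5, so DWL = (1/2)(12.1667)(36.5) = 222.0417.

222.04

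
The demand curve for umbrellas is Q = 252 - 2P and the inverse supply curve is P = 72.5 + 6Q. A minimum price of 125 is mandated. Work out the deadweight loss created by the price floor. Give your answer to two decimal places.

126.17

Rewriting demand in inverse form: P = 126 - 0.5Q.
Without the control, 126 - 0.5Q = 72.5 + 6Q so Q* = 8.2308 and P* = 121.8846.
At P = 125, buyers demand (126 - 125)/0.5 = 2 while sellers would supply more, so the quantity traded is 2 at price 125.
At Q = 2 the demand price is 125 and the supply price is 84.5. Deadweight loss is the triangle between the curves from 2 to 8.2308: (1/2)(125 - 84.5)(8.2308 - 2) = 126.1731.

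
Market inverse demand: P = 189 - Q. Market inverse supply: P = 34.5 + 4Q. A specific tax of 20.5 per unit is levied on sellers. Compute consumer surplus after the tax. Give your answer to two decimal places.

359.12

Without the tax, 189 - Q = 34.5 + 4Q so Q* = 30.9 and P* = 158.1.
A tax on sellers shifts supply up by 20.5: 189 - Q = 34.5 + 4Q + 20.5, so Q_t = 26.8. Buyers pay P_b = 162.2; sellers receive P_s = P_b - 20.5 = 141.7.
Consumer surplus is the triangle under demand above P_b: (1/2)(26.8)(189 - 162.2) = 359.12.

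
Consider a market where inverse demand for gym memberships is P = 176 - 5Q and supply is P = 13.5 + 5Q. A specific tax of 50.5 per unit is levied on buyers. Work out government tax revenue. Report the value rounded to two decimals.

565.60

Without the tax, 176 - 5Q = 13.5 + 5Q so Q* = 16.25 and P* = 94.75.
A tax on buyers shifts demand down by 50.5: (176 - 50.5) - 5Q = 13.5 + 5Q, so Q_t = 11.2. Buyers pay P_b = 120; sellers receive P_s = P_b - 50.5 = 69.5.
Tax revenue = t x Q_t = 50.5 x 11.2 = 565.6.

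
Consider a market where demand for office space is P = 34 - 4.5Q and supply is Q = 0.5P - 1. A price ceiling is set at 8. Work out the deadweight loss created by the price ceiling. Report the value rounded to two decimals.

Rewriting supply in inverse form: P = 2 + 2Q.
Without the control, 34 - 4.5Q = 2 + 2Q so Q* = 4.9231 and P* = 11.8462.
At P = 8, sellers supply (8 - 2)/2 = 3 while buyers want more, so the quantity traded is 3 at price 8.
The lost-trades triangle has base Q* - 3 = 1.9231 and height equal to the gap between the curves at Q = 3, which is 20.5 - 8 = 12.5. DWL = (1/2)(1.9231)(12.5) = 12.0192.

12.02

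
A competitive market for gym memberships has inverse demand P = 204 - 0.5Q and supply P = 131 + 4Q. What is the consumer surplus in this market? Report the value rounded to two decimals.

65.79

Set 204 - 0.5Q = 131 + 4Q, which gives 73 = 4.5Q, so Q* = 16.2222 and P* = 204 - 0.5(16.2222) = 195.8889.
CS is the area between the demand curve and P* from 0 to Q*: (1/2)(16.2222)(8.1111) = 65.7901.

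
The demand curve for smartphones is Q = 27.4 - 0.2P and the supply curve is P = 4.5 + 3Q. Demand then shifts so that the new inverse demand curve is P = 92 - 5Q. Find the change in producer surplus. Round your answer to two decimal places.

Rewriting demand in inverse form: P = 137 - 5Q.
Initial equilibrium: Q_0 = 16.5625, P_0 = 54.1875; CS_0 = (1/2)(16.5625)(82.8125) = 685.791, PS_0 = (1/2)(16.5625)(49.6875) = 411.4746.
New equilibrium: 92 - 5Q = 4.5 + 3Q gives Q_1 = 10.9375, P_1 = 37.3125; CS_1 = 299.0723, PS_1 = 179.4434.
Change in producer surplus = 179.4434 - 411.4746 = -232.0312.

-232.03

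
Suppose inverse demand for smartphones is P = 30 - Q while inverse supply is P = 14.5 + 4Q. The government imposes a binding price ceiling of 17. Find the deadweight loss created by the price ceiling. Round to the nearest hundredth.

15.31

Free-market equilibrium: 30 - Q = 14.5 + 4Q gives Q* = 3.1, P* = 26.9.
At P = 17, sellers supply (17 - 14.5)/4 = 0.625 while buyers want more, so the quantity traded is 0.625 at price 17.
At Q = 0.625 the demand price is 29.375 and the supply price is 17. Deadweight loss is the triangle between the curves from 0.625 to 3.1: (1/2)(29.375 - 17)(3.1 - 0.625) = 15.3141.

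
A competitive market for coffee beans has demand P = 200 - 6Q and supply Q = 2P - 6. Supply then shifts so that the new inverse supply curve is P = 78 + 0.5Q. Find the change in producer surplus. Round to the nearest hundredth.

Rewriting supply in inverse form: P = 3 + 0.5Q.
Initial equilibrium: Q_0 = 30.3077, P_0 = 18.1538; CS_0 = (1/2)(30.3077)(181.8462) = 2755.6686, PS_0 = (1/2)(30.3077)(15.1538) = 229.6391.
New equilibrium: 200 - 6Q = 78 + 0.5Q gives Q_1 = 18.7692, P_1 = 87.3846; CS_1 = 1056.8521, PS_1 = 88.071.
Change in producer surplus = 88.071 - 229.6391 = -141.568.

-141.57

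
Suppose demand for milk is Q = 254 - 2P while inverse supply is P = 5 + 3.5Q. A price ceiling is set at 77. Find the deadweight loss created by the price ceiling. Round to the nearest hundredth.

Rewriting demand in inverse form: P = 127 - 0.5Q.
Without the control, 127 - 0.5Q = 5 + 3.5Q so Q* = 30.5 and P* = 111.75.
At P = 77, sellers supply (77 - 5)/3.5 = 20.5714 while buyers want more, so the quantity traded is 20.5714 at price 77.
At Q = 20.5714 the demand price is 116.7143 and the supply price is 77. Deadweight loss is the triangle between the curves from 20.5714 to 30.5: (1/2)(116.7143 - 77)(30.5 - 20.5714) = 197.1531.

197.15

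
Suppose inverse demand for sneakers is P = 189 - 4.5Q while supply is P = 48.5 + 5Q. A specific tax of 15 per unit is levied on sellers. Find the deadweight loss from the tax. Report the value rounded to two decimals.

Pre-tax equilibrium: 189 - 4.5Q = 48.5 + 5Q gives Q* = 14.7895, P* = 122.4474.
With the tax, sellers need 15 more per unit: 189 - 4.5Q = 48.5 + 5Q + 15, so Q_t = 13.2105. Buyers pay P_b = 129.5526; sellers receive P_s = P_b - 15 = 114.5526.
The welfare triangle lost has base Q* - Q_t = 1.5789 and height t = 15, so DWL = (1/2)(1.5789)(15) = 11.8421.

11.84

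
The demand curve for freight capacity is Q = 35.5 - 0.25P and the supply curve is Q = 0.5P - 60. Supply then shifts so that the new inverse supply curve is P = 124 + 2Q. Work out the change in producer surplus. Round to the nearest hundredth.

Rewriting demand in inverse form: P = 142 - 4Q.
Rewriting supply in inverse form: P = 120 + 2Q.
Initial equilibrium: Q_0 = 3.6667, P_0 = 127.3333; CS_0 = (1/2)(3.6667)(14.6667) = 26.8889, PS_0 = (1/2)(3.6667)(7.3333) = 13.4444.
New equilibrium: 142 - 4Q = 124 + 2Q gives Q_1 = 3, P_1 = 130; CS_1 = 18, PS_1 = 9.
Change in producer surplus = 9 - 13.4444 = -4.4444.

-4.44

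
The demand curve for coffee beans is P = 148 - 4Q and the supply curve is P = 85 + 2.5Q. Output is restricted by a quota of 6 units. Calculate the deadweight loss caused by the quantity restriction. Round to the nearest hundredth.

44.31

Without the quota, 148 - 4Q = 85 + 2.5Q gives Q* = 9.6923.
At Q = 6 the demand price is 148 - 4(6) = 124 and the supply price is 85 + 2.5(6) = 100.
DWL = (1/2)(gap between curves at 6) x (Q* - 6) = (1/2)(24)(3.6923) = 44.3077.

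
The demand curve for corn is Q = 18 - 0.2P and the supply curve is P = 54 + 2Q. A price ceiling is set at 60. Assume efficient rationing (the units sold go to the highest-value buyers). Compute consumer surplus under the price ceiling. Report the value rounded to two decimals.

67.50

Rewriting demand in inverse form: P = 90 - 5Q.
Free-market equilibrium: 90 - 5Q = 54 + 2Q gives Q* = 5.1429, P* = 64.2857.
At the ceiling price 60, quantity supplied is (60 - 54)/2 = 3; supply is the short side, so Q = 3 trades at P = 60.
The demand price at Q = 3 is 75. CS is the trapezoid between demand and 60 over [0, 3]: (1/2)[(90 - 60) + (75 - 60)](3) = 67.5.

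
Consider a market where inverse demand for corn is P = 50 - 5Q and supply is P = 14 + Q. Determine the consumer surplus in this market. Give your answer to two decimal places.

Equilibrium: 50 - 5Q = 14 + Q, so Q* = 6 and P* = 20.
CS is the area between the demand curve and P* from 0 to Q*: (1/2)(6)(30) = 90.

90.00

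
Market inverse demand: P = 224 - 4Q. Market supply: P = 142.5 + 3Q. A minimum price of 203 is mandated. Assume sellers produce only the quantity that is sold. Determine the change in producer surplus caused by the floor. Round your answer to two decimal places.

72.95

Without the control, 224 - 4Q = 142.5 + 3Q so Q* = 11.6429 and P* = 177.4286.
At the floor price 203, quantity demanded is (224 - 203)/4 = 5.25; demand is the short side, so Q = 5.25 trades at P = 203.
PS goes from (1/2)(11.6429)(34.9286) = 203.3342 to 276.2812 (computed as (203 - 142.5)(5.25) - (1/2)(3)(5.25)^2), a change of 72.9471.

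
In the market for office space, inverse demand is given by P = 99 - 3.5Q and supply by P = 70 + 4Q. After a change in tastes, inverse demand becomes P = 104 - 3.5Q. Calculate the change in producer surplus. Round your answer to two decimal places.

Initial equilibrium: Q_0 = 3.8667, P_0 = 85.4667; CS_0 = (1/2)(3.8667)(13.5333) = 26.1644, PS_0 = (1/2)(3.8667)(15.4667) = 29.9022.
New equilibrium: 104 - 3.5Q = 70 + 4Q gives Q_1 = 4.5333, P_1 = 88.1333; CS_1 = 35.9644, PS_1 = 41.1022.
Change in producer surplus = 41.1022 - 29.9022 = 11.2.

11.20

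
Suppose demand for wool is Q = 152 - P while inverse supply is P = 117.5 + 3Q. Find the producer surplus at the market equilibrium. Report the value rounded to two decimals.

Rewriting demand in inverse form: P = 152 - Q.
Setting demand equal to supply, 34.5 = 4Q, so Q* = 8.625 and P* = 143.375.
Producer surplus is the triangle above supply below P*: (1/2)(8.625)(143.375 - 117.5) = (1/2)(8.625)(25.875) = 111.5859.

111.59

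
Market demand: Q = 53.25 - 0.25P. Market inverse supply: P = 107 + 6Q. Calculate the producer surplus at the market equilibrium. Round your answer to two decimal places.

Rewriting demand in inverse form: P = 213 - 4Q.
Set 213 - 4Q = 107 + 6Q, which gives 106 = 10Q, so Q* = 10.6 and P* = 213 - 4(10.6) = 170.6.
The supply curve's price intercept is 107, so PS = (1/2)(Q*)(P* - 107) = (1/2)(10.6)(63.6) = 337.08.

337.08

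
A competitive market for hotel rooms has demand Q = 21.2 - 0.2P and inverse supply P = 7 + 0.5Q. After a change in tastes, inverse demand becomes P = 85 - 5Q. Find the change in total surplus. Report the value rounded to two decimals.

Rewriting demand in inverse form: P = 106 - 5Q.
Initial equilibrium: Q_0 = 18, P_0 = 16; CS_0 = (1/2)(18)(90) = 810, PS_0 = (1/2)(18)(9) = 81.
New equilibrium: 85 - 5Q = 7 + 0.5Q gives Q_1 = 14.1818, P_1 = 14.0909; CS_1 = 502.8099, PS_1 = 50.281.
Change in total surplus = (502.8099 + 50.281) - (810 + 81) = -337.9091.

-337.91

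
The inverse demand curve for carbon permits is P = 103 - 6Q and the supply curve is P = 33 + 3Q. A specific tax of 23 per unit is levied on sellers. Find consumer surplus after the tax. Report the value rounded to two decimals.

81.81

Without the tax, 103 - 6Q = 33 + 3Q so Q* = 7.7778 and P* = 56.3333.
A tax on sellers shifts supply up by 23: 103 - 6Q = 33 + 3Q + 23, so Q_t = 5.2222. Buyers pay P_b = 71.6667; sellers receive P_s = P_b - 23 = 48.6667.
CS = (1/2)(Q_t)(103 - P_b) = (1/2)(5.2222)(31.3333) = 81.8148.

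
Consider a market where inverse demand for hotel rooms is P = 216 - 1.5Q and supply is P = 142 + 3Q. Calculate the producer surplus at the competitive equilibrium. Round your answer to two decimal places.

Equilibrium: 216 - 1.5Q = 142 + 3Q, so Q* = 16.4444 and P* = 191.3333.
The supply curve's price intercept is 142, so PS = (1/2)(Q*)(P* - 142) = (1/2)(16.4444)(49.3333) = 405.6296.

405.63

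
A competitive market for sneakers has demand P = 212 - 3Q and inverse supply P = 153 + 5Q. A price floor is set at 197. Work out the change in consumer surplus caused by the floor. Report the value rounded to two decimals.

-44.09

Free-market equilibrium: 212 - 3Q = 153 + 5Q gives Q* = 7.375, P* = 189.875.
At P = 197, buyers demand (212 - 197)/3 = 5 while sellers would supply more, so the quantity traded is 5 at price 197.
CS goes from (1/2)(7.375)(22.125) = 81.5859 to 37.5 (computed as (212 - 197)(5) - (1/2)(3)(5)^2), a change of -44.0859.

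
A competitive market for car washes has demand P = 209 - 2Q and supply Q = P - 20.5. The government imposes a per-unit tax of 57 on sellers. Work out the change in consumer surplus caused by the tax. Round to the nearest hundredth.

Rewriting supply in inverse form: P = 20.5 + Q.
Without the tax, 209 - 2Q = 20.5 + Q so Q* = 62.8333 and P* = 83.3333.
A tax on sellers shifts supply up by 57: 209 - 2Q = 20.5 + Q + 57, so Q_t = 43.8333. Buyers pay P_b = 121.3333; sellers receive P_s = P_b - 57 = 64.3333.
CS falls from (1/2)(62.8333)(125.6667) = 3948.0278 to (1/2)(43.8333)(87.6667) = 1921.3611, a change of -2026.6667.

-2026.67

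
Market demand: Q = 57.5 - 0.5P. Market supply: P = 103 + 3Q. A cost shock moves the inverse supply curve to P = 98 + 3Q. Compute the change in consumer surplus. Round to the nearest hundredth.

5.80

Rewriting demand in inverse form: P = 115 - 2Q.
Initial equilibrium: Q_0 = 2.4, P_0 = 110.2; CS_0 = (1/2)(2.4)(4.8) = 5.76, PS_0 = (1/2)(2.4)(7.2) = 8.64.
New equilibrium: 115 - 2Q = 98 + 3Q gives Q_1 = 3.4, P_1 = 108.2; CS_1 = 11.56, PS_1 = 17.34.
Change in consumer surplus = 11.56 - 5.76 = 5.8.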